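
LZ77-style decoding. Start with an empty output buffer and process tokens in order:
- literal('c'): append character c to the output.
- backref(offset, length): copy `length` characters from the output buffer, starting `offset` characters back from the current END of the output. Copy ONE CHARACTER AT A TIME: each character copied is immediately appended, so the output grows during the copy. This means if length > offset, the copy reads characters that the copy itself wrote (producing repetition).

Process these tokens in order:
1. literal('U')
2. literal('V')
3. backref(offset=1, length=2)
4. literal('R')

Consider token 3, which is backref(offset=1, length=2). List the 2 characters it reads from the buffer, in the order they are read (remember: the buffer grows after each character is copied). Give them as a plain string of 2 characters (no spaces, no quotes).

Answer: VV

Derivation:
Token 1: literal('U'). Output: "U"
Token 2: literal('V'). Output: "UV"
Token 3: backref(off=1, len=2). Buffer before: "UV" (len 2)
  byte 1: read out[1]='V', append. Buffer now: "UVV"
  byte 2: read out[2]='V', append. Buffer now: "UVVV"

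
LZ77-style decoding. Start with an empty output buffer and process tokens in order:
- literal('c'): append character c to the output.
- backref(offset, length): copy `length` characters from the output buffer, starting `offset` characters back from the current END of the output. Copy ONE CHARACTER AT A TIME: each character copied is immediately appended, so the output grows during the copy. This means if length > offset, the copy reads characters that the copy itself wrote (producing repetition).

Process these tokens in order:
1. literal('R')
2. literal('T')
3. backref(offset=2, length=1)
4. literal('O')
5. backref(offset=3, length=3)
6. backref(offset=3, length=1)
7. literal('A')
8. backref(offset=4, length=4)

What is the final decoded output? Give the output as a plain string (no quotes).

Answer: RTROTROTAROTA

Derivation:
Token 1: literal('R'). Output: "R"
Token 2: literal('T'). Output: "RT"
Token 3: backref(off=2, len=1). Copied 'R' from pos 0. Output: "RTR"
Token 4: literal('O'). Output: "RTRO"
Token 5: backref(off=3, len=3). Copied 'TRO' from pos 1. Output: "RTROTRO"
Token 6: backref(off=3, len=1). Copied 'T' from pos 4. Output: "RTROTROT"
Token 7: literal('A'). Output: "RTROTROTA"
Token 8: backref(off=4, len=4). Copied 'ROTA' from pos 5. Output: "RTROTROTAROTA"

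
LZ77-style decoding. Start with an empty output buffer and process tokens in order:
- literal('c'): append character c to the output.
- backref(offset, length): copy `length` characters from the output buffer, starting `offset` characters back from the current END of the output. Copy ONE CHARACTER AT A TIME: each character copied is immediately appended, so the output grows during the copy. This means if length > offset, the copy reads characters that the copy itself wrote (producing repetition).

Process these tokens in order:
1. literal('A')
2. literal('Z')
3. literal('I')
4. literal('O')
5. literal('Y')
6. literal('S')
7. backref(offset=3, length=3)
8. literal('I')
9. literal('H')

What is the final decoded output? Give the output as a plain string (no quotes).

Answer: AZIOYSOYSIH

Derivation:
Token 1: literal('A'). Output: "A"
Token 2: literal('Z'). Output: "AZ"
Token 3: literal('I'). Output: "AZI"
Token 4: literal('O'). Output: "AZIO"
Token 5: literal('Y'). Output: "AZIOY"
Token 6: literal('S'). Output: "AZIOYS"
Token 7: backref(off=3, len=3). Copied 'OYS' from pos 3. Output: "AZIOYSOYS"
Token 8: literal('I'). Output: "AZIOYSOYSI"
Token 9: literal('H'). Output: "AZIOYSOYSIH"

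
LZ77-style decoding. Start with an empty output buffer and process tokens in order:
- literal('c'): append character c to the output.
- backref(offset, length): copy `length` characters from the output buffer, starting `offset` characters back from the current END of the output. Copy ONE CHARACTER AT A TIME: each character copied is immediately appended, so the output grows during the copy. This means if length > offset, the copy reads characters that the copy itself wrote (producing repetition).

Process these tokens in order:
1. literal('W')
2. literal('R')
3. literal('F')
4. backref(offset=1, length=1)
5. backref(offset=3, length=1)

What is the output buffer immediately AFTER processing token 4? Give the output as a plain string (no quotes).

Token 1: literal('W'). Output: "W"
Token 2: literal('R'). Output: "WR"
Token 3: literal('F'). Output: "WRF"
Token 4: backref(off=1, len=1). Copied 'F' from pos 2. Output: "WRFF"

Answer: WRFF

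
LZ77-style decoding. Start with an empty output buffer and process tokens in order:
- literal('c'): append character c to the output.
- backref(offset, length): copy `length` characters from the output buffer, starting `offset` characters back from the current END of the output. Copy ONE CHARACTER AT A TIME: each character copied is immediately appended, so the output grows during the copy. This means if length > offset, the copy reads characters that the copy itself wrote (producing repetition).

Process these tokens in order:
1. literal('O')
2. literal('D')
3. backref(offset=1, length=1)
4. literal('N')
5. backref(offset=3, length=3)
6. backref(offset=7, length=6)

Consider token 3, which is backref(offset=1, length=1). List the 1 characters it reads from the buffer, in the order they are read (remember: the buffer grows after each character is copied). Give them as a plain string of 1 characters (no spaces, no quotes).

Token 1: literal('O'). Output: "O"
Token 2: literal('D'). Output: "OD"
Token 3: backref(off=1, len=1). Buffer before: "OD" (len 2)
  byte 1: read out[1]='D', append. Buffer now: "ODD"

Answer: D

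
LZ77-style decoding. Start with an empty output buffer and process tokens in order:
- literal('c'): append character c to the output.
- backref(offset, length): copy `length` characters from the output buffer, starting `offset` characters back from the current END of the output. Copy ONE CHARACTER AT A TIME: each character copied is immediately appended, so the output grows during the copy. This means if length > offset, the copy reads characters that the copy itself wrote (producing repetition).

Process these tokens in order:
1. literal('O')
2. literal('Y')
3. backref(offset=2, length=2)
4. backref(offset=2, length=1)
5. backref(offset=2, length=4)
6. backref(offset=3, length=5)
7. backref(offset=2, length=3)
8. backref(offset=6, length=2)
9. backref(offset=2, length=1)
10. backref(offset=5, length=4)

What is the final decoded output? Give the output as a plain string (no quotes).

Answer: OYOYOYOYOOYOOYOYOOOOYOOO

Derivation:
Token 1: literal('O'). Output: "O"
Token 2: literal('Y'). Output: "OY"
Token 3: backref(off=2, len=2). Copied 'OY' from pos 0. Output: "OYOY"
Token 4: backref(off=2, len=1). Copied 'O' from pos 2. Output: "OYOYO"
Token 5: backref(off=2, len=4) (overlapping!). Copied 'YOYO' from pos 3. Output: "OYOYOYOYO"
Token 6: backref(off=3, len=5) (overlapping!). Copied 'OYOOY' from pos 6. Output: "OYOYOYOYOOYOOY"
Token 7: backref(off=2, len=3) (overlapping!). Copied 'OYO' from pos 12. Output: "OYOYOYOYOOYOOYOYO"
Token 8: backref(off=6, len=2). Copied 'OO' from pos 11. Output: "OYOYOYOYOOYOOYOYOOO"
Token 9: backref(off=2, len=1). Copied 'O' from pos 17. Output: "OYOYOYOYOOYOOYOYOOOO"
Token 10: backref(off=5, len=4). Copied 'YOOO' from pos 15. Output: "OYOYOYOYOOYOOYOYOOOOYOOO"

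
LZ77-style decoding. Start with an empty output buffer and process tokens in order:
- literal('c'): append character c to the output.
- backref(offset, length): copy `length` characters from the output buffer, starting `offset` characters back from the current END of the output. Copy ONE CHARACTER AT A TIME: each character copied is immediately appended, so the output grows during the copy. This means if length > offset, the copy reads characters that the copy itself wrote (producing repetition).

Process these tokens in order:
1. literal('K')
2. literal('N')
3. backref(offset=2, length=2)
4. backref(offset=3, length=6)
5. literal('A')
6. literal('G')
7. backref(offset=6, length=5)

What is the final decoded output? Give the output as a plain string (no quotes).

Answer: KNKNNKNNKNAGNNKNA

Derivation:
Token 1: literal('K'). Output: "K"
Token 2: literal('N'). Output: "KN"
Token 3: backref(off=2, len=2). Copied 'KN' from pos 0. Output: "KNKN"
Token 4: backref(off=3, len=6) (overlapping!). Copied 'NKNNKN' from pos 1. Output: "KNKNNKNNKN"
Token 5: literal('A'). Output: "KNKNNKNNKNA"
Token 6: literal('G'). Output: "KNKNNKNNKNAG"
Token 7: backref(off=6, len=5). Copied 'NNKNA' from pos 6. Output: "KNKNNKNNKNAGNNKNA"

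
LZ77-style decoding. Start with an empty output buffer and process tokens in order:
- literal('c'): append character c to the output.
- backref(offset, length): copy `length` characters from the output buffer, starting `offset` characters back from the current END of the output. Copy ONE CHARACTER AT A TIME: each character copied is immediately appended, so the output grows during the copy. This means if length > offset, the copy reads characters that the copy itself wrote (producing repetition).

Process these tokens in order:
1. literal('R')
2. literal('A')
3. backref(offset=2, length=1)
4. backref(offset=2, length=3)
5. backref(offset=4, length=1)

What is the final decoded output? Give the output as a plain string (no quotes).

Token 1: literal('R'). Output: "R"
Token 2: literal('A'). Output: "RA"
Token 3: backref(off=2, len=1). Copied 'R' from pos 0. Output: "RAR"
Token 4: backref(off=2, len=3) (overlapping!). Copied 'ARA' from pos 1. Output: "RARARA"
Token 5: backref(off=4, len=1). Copied 'R' from pos 2. Output: "RARARAR"

Answer: RARARAR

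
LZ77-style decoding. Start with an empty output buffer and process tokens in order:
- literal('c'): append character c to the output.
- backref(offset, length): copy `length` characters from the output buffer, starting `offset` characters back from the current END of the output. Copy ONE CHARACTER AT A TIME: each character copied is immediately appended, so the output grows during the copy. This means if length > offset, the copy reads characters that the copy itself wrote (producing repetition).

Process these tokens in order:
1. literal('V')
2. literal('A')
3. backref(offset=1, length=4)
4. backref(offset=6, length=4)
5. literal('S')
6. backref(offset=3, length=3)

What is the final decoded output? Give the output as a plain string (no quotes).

Token 1: literal('V'). Output: "V"
Token 2: literal('A'). Output: "VA"
Token 3: backref(off=1, len=4) (overlapping!). Copied 'AAAA' from pos 1. Output: "VAAAAA"
Token 4: backref(off=6, len=4). Copied 'VAAA' from pos 0. Output: "VAAAAAVAAA"
Token 5: literal('S'). Output: "VAAAAAVAAAS"
Token 6: backref(off=3, len=3). Copied 'AAS' from pos 8. Output: "VAAAAAVAAASAAS"

Answer: VAAAAAVAAASAAS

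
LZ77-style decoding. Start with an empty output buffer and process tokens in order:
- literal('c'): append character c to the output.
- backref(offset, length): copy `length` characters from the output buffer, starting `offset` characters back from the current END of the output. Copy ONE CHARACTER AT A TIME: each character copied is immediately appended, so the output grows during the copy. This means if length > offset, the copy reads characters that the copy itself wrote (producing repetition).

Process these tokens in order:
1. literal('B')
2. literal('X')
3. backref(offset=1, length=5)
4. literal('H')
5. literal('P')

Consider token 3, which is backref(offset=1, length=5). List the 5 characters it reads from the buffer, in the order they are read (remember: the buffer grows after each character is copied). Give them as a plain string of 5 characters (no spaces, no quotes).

Answer: XXXXX

Derivation:
Token 1: literal('B'). Output: "B"
Token 2: literal('X'). Output: "BX"
Token 3: backref(off=1, len=5). Buffer before: "BX" (len 2)
  byte 1: read out[1]='X', append. Buffer now: "BXX"
  byte 2: read out[2]='X', append. Buffer now: "BXXX"
  byte 3: read out[3]='X', append. Buffer now: "BXXXX"
  byte 4: read out[4]='X', append. Buffer now: "BXXXXX"
  byte 5: read out[5]='X', append. Buffer now: "BXXXXXX"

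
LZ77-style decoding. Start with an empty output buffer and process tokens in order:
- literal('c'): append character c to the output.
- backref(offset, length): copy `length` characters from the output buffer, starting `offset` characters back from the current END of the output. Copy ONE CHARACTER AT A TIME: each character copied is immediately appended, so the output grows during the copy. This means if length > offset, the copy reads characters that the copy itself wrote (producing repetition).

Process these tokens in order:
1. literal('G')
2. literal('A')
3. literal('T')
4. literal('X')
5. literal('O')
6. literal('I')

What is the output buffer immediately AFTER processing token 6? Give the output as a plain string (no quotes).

Answer: GATXOI

Derivation:
Token 1: literal('G'). Output: "G"
Token 2: literal('A'). Output: "GA"
Token 3: literal('T'). Output: "GAT"
Token 4: literal('X'). Output: "GATX"
Token 5: literal('O'). Output: "GATXO"
Token 6: literal('I'). Output: "GATXOI"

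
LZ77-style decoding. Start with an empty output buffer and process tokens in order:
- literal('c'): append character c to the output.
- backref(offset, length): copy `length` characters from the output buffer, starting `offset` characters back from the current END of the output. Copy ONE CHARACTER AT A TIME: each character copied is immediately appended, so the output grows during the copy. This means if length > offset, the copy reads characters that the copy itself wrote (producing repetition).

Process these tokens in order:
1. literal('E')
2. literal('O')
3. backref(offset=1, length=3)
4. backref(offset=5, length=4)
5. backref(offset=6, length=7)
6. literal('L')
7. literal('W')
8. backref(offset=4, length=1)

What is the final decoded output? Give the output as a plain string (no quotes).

Answer: EOOOOEOOOOOEOOOOLWO

Derivation:
Token 1: literal('E'). Output: "E"
Token 2: literal('O'). Output: "EO"
Token 3: backref(off=1, len=3) (overlapping!). Copied 'OOO' from pos 1. Output: "EOOOO"
Token 4: backref(off=5, len=4). Copied 'EOOO' from pos 0. Output: "EOOOOEOOO"
Token 5: backref(off=6, len=7) (overlapping!). Copied 'OOEOOOO' from pos 3. Output: "EOOOOEOOOOOEOOOO"
Token 6: literal('L'). Output: "EOOOOEOOOOOEOOOOL"
Token 7: literal('W'). Output: "EOOOOEOOOOOEOOOOLW"
Token 8: backref(off=4, len=1). Copied 'O' from pos 14. Output: "EOOOOEOOOOOEOOOOLWO"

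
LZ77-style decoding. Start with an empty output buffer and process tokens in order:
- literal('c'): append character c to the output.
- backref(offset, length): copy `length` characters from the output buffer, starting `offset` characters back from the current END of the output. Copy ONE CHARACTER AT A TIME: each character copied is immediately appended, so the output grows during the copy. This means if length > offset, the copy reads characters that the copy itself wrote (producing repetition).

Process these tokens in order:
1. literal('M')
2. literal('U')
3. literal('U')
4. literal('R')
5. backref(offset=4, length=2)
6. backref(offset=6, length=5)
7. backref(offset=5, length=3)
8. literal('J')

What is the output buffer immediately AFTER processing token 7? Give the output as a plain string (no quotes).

Answer: MUURMUMUURMMUU

Derivation:
Token 1: literal('M'). Output: "M"
Token 2: literal('U'). Output: "MU"
Token 3: literal('U'). Output: "MUU"
Token 4: literal('R'). Output: "MUUR"
Token 5: backref(off=4, len=2). Copied 'MU' from pos 0. Output: "MUURMU"
Token 6: backref(off=6, len=5). Copied 'MUURM' from pos 0. Output: "MUURMUMUURM"
Token 7: backref(off=5, len=3). Copied 'MUU' from pos 6. Output: "MUURMUMUURMMUU"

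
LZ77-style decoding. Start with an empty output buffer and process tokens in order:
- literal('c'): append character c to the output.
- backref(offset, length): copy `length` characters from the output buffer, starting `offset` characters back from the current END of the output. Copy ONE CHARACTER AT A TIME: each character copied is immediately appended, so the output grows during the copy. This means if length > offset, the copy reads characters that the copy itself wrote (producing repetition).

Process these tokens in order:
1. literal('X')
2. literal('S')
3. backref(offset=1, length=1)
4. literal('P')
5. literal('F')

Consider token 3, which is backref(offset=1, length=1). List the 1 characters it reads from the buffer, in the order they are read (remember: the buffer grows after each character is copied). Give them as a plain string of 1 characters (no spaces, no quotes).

Token 1: literal('X'). Output: "X"
Token 2: literal('S'). Output: "XS"
Token 3: backref(off=1, len=1). Buffer before: "XS" (len 2)
  byte 1: read out[1]='S', append. Buffer now: "XSS"

Answer: S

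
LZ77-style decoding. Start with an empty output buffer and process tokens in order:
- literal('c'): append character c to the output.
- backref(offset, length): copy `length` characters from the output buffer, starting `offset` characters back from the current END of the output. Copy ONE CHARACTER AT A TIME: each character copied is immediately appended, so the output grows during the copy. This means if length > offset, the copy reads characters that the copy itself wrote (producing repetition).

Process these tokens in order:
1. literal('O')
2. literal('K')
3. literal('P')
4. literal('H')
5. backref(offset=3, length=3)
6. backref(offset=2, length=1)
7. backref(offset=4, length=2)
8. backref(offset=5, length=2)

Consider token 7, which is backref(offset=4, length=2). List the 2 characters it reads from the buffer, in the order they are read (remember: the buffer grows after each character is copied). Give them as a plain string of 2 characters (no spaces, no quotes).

Token 1: literal('O'). Output: "O"
Token 2: literal('K'). Output: "OK"
Token 3: literal('P'). Output: "OKP"
Token 4: literal('H'). Output: "OKPH"
Token 5: backref(off=3, len=3). Copied 'KPH' from pos 1. Output: "OKPHKPH"
Token 6: backref(off=2, len=1). Copied 'P' from pos 5. Output: "OKPHKPHP"
Token 7: backref(off=4, len=2). Buffer before: "OKPHKPHP" (len 8)
  byte 1: read out[4]='K', append. Buffer now: "OKPHKPHPK"
  byte 2: read out[5]='P', append. Buffer now: "OKPHKPHPKP"

Answer: KP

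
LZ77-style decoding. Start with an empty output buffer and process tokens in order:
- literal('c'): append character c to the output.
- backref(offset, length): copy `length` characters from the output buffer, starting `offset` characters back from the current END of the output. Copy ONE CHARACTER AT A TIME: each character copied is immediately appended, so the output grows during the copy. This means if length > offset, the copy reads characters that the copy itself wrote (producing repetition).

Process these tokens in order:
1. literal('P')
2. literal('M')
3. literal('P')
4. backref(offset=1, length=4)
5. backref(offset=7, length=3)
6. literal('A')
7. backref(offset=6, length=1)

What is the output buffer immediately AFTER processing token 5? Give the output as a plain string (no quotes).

Token 1: literal('P'). Output: "P"
Token 2: literal('M'). Output: "PM"
Token 3: literal('P'). Output: "PMP"
Token 4: backref(off=1, len=4) (overlapping!). Copied 'PPPP' from pos 2. Output: "PMPPPPP"
Token 5: backref(off=7, len=3). Copied 'PMP' from pos 0. Output: "PMPPPPPPMP"

Answer: PMPPPPPPMP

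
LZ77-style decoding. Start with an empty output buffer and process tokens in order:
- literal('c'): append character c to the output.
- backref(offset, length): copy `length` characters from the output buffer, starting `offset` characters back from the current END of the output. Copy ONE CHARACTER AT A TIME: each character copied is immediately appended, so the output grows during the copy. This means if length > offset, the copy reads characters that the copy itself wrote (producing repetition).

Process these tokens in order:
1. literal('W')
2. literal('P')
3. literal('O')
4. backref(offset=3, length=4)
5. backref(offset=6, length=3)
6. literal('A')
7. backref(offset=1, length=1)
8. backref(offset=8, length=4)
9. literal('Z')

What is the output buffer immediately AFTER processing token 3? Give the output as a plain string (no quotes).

Answer: WPO

Derivation:
Token 1: literal('W'). Output: "W"
Token 2: literal('P'). Output: "WP"
Token 3: literal('O'). Output: "WPO"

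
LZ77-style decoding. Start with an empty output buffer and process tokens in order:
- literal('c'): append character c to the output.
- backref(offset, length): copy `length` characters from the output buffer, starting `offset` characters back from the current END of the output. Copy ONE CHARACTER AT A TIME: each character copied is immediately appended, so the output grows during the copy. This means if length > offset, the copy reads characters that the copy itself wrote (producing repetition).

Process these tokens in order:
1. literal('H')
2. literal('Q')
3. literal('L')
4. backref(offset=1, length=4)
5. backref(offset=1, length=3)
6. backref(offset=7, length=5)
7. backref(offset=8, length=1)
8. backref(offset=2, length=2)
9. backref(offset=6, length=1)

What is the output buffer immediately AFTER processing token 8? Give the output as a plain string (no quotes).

Answer: HQLLLLLLLLLLLLLLLL

Derivation:
Token 1: literal('H'). Output: "H"
Token 2: literal('Q'). Output: "HQ"
Token 3: literal('L'). Output: "HQL"
Token 4: backref(off=1, len=4) (overlapping!). Copied 'LLLL' from pos 2. Output: "HQLLLLL"
Token 5: backref(off=1, len=3) (overlapping!). Copied 'LLL' from pos 6. Output: "HQLLLLLLLL"
Token 6: backref(off=7, len=5). Copied 'LLLLL' from pos 3. Output: "HQLLLLLLLLLLLLL"
Token 7: backref(off=8, len=1). Copied 'L' from pos 7. Output: "HQLLLLLLLLLLLLLL"
Token 8: backref(off=2, len=2). Copied 'LL' from pos 14. Output: "HQLLLLLLLLLLLLLLLL"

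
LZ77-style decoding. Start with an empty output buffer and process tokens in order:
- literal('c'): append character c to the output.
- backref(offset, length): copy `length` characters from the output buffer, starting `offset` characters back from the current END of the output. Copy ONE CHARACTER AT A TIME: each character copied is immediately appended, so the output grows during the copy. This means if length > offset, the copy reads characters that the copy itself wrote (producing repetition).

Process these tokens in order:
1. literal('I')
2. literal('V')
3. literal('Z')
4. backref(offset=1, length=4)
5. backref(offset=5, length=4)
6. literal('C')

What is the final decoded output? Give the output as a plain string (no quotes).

Token 1: literal('I'). Output: "I"
Token 2: literal('V'). Output: "IV"
Token 3: literal('Z'). Output: "IVZ"
Token 4: backref(off=1, len=4) (overlapping!). Copied 'ZZZZ' from pos 2. Output: "IVZZZZZ"
Token 5: backref(off=5, len=4). Copied 'ZZZZ' from pos 2. Output: "IVZZZZZZZZZ"
Token 6: literal('C'). Output: "IVZZZZZZZZZC"

Answer: IVZZZZZZZZZC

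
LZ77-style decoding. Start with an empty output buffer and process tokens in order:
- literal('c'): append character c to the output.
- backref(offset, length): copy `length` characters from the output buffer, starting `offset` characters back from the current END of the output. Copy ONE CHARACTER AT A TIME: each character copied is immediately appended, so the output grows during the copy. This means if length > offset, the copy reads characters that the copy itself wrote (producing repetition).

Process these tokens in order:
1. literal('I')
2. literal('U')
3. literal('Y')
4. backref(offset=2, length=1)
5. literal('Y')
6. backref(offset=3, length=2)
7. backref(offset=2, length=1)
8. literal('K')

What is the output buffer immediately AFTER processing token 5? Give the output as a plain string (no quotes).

Answer: IUYUY

Derivation:
Token 1: literal('I'). Output: "I"
Token 2: literal('U'). Output: "IU"
Token 3: literal('Y'). Output: "IUY"
Token 4: backref(off=2, len=1). Copied 'U' from pos 1. Output: "IUYU"
Token 5: literal('Y'). Output: "IUYUY"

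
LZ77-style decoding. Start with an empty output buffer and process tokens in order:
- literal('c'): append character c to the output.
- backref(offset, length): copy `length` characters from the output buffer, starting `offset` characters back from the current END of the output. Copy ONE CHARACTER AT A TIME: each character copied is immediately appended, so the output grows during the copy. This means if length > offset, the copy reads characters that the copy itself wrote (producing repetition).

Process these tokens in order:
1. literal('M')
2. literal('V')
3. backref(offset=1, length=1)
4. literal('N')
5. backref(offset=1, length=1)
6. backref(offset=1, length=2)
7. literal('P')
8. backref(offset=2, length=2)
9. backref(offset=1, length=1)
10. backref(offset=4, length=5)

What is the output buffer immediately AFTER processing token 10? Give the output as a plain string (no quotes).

Answer: MVVNNNNPNPPPNPPP

Derivation:
Token 1: literal('M'). Output: "M"
Token 2: literal('V'). Output: "MV"
Token 3: backref(off=1, len=1). Copied 'V' from pos 1. Output: "MVV"
Token 4: literal('N'). Output: "MVVN"
Token 5: backref(off=1, len=1). Copied 'N' from pos 3. Output: "MVVNN"
Token 6: backref(off=1, len=2) (overlapping!). Copied 'NN' from pos 4. Output: "MVVNNNN"
Token 7: literal('P'). Output: "MVVNNNNP"
Token 8: backref(off=2, len=2). Copied 'NP' from pos 6. Output: "MVVNNNNPNP"
Token 9: backref(off=1, len=1). Copied 'P' from pos 9. Output: "MVVNNNNPNPP"
Token 10: backref(off=4, len=5) (overlapping!). Copied 'PNPPP' from pos 7. Output: "MVVNNNNPNPPPNPPP"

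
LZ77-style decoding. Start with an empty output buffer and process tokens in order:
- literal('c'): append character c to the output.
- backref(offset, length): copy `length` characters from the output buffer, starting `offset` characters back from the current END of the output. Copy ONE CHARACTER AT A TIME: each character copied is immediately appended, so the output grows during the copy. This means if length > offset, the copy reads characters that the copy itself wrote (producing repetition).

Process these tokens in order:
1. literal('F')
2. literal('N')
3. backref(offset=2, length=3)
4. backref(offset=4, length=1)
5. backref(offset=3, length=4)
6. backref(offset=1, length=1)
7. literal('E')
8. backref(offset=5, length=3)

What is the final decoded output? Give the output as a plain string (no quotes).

Answer: FNFNFNNFNNNEFNN

Derivation:
Token 1: literal('F'). Output: "F"
Token 2: literal('N'). Output: "FN"
Token 3: backref(off=2, len=3) (overlapping!). Copied 'FNF' from pos 0. Output: "FNFNF"
Token 4: backref(off=4, len=1). Copied 'N' from pos 1. Output: "FNFNFN"
Token 5: backref(off=3, len=4) (overlapping!). Copied 'NFNN' from pos 3. Output: "FNFNFNNFNN"
Token 6: backref(off=1, len=1). Copied 'N' from pos 9. Output: "FNFNFNNFNNN"
Token 7: literal('E'). Output: "FNFNFNNFNNNE"
Token 8: backref(off=5, len=3). Copied 'FNN' from pos 7. Output: "FNFNFNNFNNNEFNN"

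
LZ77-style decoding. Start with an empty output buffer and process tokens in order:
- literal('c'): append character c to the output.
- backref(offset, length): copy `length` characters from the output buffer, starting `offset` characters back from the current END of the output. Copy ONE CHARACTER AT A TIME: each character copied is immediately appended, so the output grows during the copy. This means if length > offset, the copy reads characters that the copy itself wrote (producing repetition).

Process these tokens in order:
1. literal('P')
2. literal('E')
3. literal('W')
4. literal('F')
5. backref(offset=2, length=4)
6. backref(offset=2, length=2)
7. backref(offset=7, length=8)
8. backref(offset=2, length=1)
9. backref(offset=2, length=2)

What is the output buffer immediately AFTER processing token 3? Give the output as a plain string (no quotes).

Token 1: literal('P'). Output: "P"
Token 2: literal('E'). Output: "PE"
Token 3: literal('W'). Output: "PEW"

Answer: PEW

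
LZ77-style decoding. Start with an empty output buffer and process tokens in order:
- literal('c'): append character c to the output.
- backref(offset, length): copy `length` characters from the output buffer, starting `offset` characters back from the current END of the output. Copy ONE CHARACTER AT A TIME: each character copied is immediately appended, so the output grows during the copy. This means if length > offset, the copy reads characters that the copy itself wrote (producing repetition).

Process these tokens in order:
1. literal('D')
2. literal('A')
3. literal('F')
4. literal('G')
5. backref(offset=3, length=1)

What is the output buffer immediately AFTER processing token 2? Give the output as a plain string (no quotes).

Answer: DA

Derivation:
Token 1: literal('D'). Output: "D"
Token 2: literal('A'). Output: "DA"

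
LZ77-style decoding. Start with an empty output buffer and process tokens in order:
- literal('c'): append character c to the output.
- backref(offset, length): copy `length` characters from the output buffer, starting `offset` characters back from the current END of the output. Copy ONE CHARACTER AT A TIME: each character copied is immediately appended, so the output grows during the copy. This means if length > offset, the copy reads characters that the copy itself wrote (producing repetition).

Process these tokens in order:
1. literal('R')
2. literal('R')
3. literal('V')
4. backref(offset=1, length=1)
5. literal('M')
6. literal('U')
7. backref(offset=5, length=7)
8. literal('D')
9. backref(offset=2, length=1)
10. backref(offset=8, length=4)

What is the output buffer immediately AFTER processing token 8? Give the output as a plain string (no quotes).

Answer: RRVVMURVVMURVD

Derivation:
Token 1: literal('R'). Output: "R"
Token 2: literal('R'). Output: "RR"
Token 3: literal('V'). Output: "RRV"
Token 4: backref(off=1, len=1). Copied 'V' from pos 2. Output: "RRVV"
Token 5: literal('M'). Output: "RRVVM"
Token 6: literal('U'). Output: "RRVVMU"
Token 7: backref(off=5, len=7) (overlapping!). Copied 'RVVMURV' from pos 1. Output: "RRVVMURVVMURV"
Token 8: literal('D'). Output: "RRVVMURVVMURVD"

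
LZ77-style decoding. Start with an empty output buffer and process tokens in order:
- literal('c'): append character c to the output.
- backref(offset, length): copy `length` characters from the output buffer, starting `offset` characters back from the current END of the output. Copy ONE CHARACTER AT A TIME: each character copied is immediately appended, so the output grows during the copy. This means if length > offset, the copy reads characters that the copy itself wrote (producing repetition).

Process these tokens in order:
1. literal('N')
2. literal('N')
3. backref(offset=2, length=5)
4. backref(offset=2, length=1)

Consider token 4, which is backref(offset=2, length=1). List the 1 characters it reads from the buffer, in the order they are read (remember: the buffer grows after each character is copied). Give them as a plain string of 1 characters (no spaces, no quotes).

Answer: N

Derivation:
Token 1: literal('N'). Output: "N"
Token 2: literal('N'). Output: "NN"
Token 3: backref(off=2, len=5) (overlapping!). Copied 'NNNNN' from pos 0. Output: "NNNNNNN"
Token 4: backref(off=2, len=1). Buffer before: "NNNNNNN" (len 7)
  byte 1: read out[5]='N', append. Buffer now: "NNNNNNNN"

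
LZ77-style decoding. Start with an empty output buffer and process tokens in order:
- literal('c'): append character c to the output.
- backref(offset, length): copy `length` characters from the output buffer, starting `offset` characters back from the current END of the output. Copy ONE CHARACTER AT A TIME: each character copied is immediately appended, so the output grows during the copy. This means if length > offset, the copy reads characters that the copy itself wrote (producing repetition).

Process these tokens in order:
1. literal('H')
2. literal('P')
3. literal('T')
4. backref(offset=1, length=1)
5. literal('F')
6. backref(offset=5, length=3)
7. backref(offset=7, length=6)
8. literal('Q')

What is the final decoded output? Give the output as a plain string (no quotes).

Answer: HPTTFHPTPTTFHPQ

Derivation:
Token 1: literal('H'). Output: "H"
Token 2: literal('P'). Output: "HP"
Token 3: literal('T'). Output: "HPT"
Token 4: backref(off=1, len=1). Copied 'T' from pos 2. Output: "HPTT"
Token 5: literal('F'). Output: "HPTTF"
Token 6: backref(off=5, len=3). Copied 'HPT' from pos 0. Output: "HPTTFHPT"
Token 7: backref(off=7, len=6). Copied 'PTTFHP' from pos 1. Output: "HPTTFHPTPTTFHP"
Token 8: literal('Q'). Output: "HPTTFHPTPTTFHPQ"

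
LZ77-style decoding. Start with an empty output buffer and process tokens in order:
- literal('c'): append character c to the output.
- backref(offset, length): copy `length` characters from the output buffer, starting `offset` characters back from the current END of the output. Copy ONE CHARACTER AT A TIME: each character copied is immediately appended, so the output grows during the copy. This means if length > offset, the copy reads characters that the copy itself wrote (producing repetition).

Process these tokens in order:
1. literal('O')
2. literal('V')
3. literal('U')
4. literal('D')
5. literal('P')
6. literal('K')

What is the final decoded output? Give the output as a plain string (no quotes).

Token 1: literal('O'). Output: "O"
Token 2: literal('V'). Output: "OV"
Token 3: literal('U'). Output: "OVU"
Token 4: literal('D'). Output: "OVUD"
Token 5: literal('P'). Output: "OVUDP"
Token 6: literal('K'). Output: "OVUDPK"

Answer: OVUDPK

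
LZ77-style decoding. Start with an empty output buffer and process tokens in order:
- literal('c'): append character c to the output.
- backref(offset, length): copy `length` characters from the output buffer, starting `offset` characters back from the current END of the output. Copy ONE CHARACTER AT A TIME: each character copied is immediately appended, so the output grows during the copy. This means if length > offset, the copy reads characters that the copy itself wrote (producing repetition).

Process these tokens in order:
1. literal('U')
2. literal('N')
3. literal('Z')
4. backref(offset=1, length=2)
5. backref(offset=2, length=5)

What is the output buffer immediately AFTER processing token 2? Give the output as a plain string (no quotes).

Answer: UN

Derivation:
Token 1: literal('U'). Output: "U"
Token 2: literal('N'). Output: "UN"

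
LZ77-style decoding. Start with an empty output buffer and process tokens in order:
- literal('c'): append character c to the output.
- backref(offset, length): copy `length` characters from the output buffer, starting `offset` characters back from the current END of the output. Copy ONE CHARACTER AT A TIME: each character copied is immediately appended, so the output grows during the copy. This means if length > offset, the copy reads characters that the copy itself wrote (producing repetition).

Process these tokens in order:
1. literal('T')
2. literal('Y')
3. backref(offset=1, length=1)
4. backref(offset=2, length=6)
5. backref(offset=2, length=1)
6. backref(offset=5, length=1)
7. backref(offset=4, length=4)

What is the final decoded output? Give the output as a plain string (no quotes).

Answer: TYYYYYYYYYYYYYY

Derivation:
Token 1: literal('T'). Output: "T"
Token 2: literal('Y'). Output: "TY"
Token 3: backref(off=1, len=1). Copied 'Y' from pos 1. Output: "TYY"
Token 4: backref(off=2, len=6) (overlapping!). Copied 'YYYYYY' from pos 1. Output: "TYYYYYYYY"
Token 5: backref(off=2, len=1). Copied 'Y' from pos 7. Output: "TYYYYYYYYY"
Token 6: backref(off=5, len=1). Copied 'Y' from pos 5. Output: "TYYYYYYYYYY"
Token 7: backref(off=4, len=4). Copied 'YYYY' from pos 7. Output: "TYYYYYYYYYYYYYY"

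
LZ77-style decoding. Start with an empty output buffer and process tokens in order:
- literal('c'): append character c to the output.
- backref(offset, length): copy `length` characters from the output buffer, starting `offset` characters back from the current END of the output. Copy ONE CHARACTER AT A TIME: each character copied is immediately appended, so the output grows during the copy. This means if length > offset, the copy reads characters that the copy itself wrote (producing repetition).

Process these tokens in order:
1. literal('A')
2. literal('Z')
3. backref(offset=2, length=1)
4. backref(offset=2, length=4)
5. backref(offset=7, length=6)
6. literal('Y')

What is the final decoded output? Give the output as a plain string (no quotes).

Answer: AZAZAZAAZAZAZY

Derivation:
Token 1: literal('A'). Output: "A"
Token 2: literal('Z'). Output: "AZ"
Token 3: backref(off=2, len=1). Copied 'A' from pos 0. Output: "AZA"
Token 4: backref(off=2, len=4) (overlapping!). Copied 'ZAZA' from pos 1. Output: "AZAZAZA"
Token 5: backref(off=7, len=6). Copied 'AZAZAZ' from pos 0. Output: "AZAZAZAAZAZAZ"
Token 6: literal('Y'). Output: "AZAZAZAAZAZAZY"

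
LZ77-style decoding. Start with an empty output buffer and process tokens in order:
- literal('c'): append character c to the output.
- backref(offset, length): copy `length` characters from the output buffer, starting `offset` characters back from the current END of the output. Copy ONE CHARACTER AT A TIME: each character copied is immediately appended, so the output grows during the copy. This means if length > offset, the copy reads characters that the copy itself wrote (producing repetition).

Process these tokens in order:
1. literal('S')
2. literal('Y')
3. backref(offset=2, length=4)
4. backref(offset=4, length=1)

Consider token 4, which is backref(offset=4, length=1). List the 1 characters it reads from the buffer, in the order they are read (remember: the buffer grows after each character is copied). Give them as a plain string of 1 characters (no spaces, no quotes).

Token 1: literal('S'). Output: "S"
Token 2: literal('Y'). Output: "SY"
Token 3: backref(off=2, len=4) (overlapping!). Copied 'SYSY' from pos 0. Output: "SYSYSY"
Token 4: backref(off=4, len=1). Buffer before: "SYSYSY" (len 6)
  byte 1: read out[2]='S', append. Buffer now: "SYSYSYS"

Answer: S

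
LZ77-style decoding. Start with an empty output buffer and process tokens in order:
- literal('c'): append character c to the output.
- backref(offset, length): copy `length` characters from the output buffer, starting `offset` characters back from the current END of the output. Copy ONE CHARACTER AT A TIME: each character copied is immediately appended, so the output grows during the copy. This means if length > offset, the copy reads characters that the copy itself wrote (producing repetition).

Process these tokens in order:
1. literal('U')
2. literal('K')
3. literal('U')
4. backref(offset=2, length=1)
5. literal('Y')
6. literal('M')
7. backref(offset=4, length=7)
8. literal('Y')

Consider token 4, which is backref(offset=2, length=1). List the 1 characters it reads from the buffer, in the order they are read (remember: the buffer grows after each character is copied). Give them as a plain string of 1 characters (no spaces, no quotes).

Answer: K

Derivation:
Token 1: literal('U'). Output: "U"
Token 2: literal('K'). Output: "UK"
Token 3: literal('U'). Output: "UKU"
Token 4: backref(off=2, len=1). Buffer before: "UKU" (len 3)
  byte 1: read out[1]='K', append. Buffer now: "UKUK"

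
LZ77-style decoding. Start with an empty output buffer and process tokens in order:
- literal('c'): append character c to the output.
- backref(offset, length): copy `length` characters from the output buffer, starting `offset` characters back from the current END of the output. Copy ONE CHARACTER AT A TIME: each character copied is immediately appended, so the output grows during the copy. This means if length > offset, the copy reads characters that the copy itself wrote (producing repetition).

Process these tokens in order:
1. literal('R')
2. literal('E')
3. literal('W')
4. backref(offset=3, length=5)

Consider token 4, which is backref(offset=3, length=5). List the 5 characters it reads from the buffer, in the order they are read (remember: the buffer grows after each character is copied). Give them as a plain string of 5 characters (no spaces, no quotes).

Answer: REWRE

Derivation:
Token 1: literal('R'). Output: "R"
Token 2: literal('E'). Output: "RE"
Token 3: literal('W'). Output: "REW"
Token 4: backref(off=3, len=5). Buffer before: "REW" (len 3)
  byte 1: read out[0]='R', append. Buffer now: "REWR"
  byte 2: read out[1]='E', append. Buffer now: "REWRE"
  byte 3: read out[2]='W', append. Buffer now: "REWREW"
  byte 4: read out[3]='R', append. Buffer now: "REWREWR"
  byte 5: read out[4]='E', append. Buffer now: "REWREWRE"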